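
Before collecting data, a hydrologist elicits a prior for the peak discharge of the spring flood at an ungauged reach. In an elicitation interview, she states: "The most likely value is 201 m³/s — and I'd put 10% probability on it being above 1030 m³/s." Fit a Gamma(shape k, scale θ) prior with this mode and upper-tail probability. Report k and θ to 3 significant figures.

Gamma(k,θ) with k>1 has mode (k−1)θ, so θ = 201/(k−1).
Need P(X < 1030) = 0.9 with θ tied to k this way. Start at k = 2, θ = 201: P(X<1030) ≈ 0.964.
Too high — lower k to spread out. Iterating converges to k ≈ 1.66.
Then θ = 201/(1.66−1) ≈ 305.

k ≈ 1.66, θ ≈ 305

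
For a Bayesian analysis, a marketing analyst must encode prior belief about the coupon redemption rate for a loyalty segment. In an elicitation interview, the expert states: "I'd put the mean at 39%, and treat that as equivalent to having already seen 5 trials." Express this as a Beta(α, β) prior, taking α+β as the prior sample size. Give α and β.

α = 1.95, β = 3.05

Under the effective-sample-size interpretation, Beta(α, β) has prior mean α/(α+β) and prior sample size α+β.
So α+β = 5 and α/(α+β) = 0.39, giving α = 0.39·5 = 1.95 and β = 5 − 1.95 = 3.05.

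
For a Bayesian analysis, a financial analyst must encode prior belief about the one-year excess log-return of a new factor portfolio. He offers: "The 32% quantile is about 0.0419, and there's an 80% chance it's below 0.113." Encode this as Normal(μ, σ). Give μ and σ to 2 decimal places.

The p-quantile of Normal(μ,σ) is μ + z_p·σ, with z_{0.32} = -0.4677 and z_{0.8} = 0.8416.
Eliminate σ: μ = (z₂·x₁ − z₁·x₂)/(z₂ − z₁) = (0.8416·0.0419 − (-0.4677)·0.113)/1.309 = 0.07.
Then σ = (x₂ − x₁)/(z₂ − z₁) = (0.113 − 0.0419)/1.309 = 0.05.

μ = 0.07, σ = 0.05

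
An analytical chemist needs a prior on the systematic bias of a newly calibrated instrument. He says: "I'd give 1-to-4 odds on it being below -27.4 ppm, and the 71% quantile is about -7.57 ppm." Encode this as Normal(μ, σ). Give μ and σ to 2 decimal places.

μ = -15.44, σ = 14.21

The p-quantile of Normal(μ,σ) is μ + z_p·σ, with z_{0.2} = -0.8416 and z_{0.71} = 0.5534.
Eliminate σ: μ = (z₂·x₁ − z₁·x₂)/(z₂ − z₁) = (0.5534·-27.4 − (-0.8416)·-7.57)/1.395 = -15.44.
Then σ = (x₂ − x₁)/(z₂ − z₁) = (-7.57 − -27.4)/1.395 = 14.21.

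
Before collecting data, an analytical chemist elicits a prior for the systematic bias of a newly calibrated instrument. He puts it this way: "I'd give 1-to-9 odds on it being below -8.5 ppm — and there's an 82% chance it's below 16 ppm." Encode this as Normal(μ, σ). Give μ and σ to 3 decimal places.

μ = 5.792, σ = 11.152

The p-quantile of Normal(μ,σ) is μ + z_p·σ, with z_{0.1} = -1.282 and z_{0.82} = 0.9154.
Eliminate σ: μ = (z₂·x₁ − z₁·x₂)/(z₂ − z₁) = (0.9154·-8.5 − (-1.282)·16)/2.197 = 5.792.
Then σ = (x₂ − x₁)/(z₂ − z₁) = (16 − -8.5)/2.197 = 11.152.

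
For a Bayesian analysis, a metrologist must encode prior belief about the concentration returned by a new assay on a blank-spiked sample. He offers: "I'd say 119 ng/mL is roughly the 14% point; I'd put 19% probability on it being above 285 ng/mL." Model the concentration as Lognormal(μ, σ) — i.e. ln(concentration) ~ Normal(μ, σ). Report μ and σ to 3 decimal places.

If T ~ Lognormal(μ,σ) then ln T ~ Normal(μ,σ), so the p-quantile of ln T is μ + z_p·σ.
ln(119) = 4.779 and ln(285) = 5.652; z_{0.14} = -1.08, z_{0.81} = 0.8779.
σ = (5.652 − 4.779)/(0.8779 − (-1.08)) = 0.446.
μ = 4.779 − (-1.08)·0.446 = 5.261.

μ ≈ 5.261, σ ≈ 0.446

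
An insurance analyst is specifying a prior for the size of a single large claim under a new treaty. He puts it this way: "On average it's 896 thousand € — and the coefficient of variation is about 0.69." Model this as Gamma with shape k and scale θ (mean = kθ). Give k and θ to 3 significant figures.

For Gamma(k, scale θ): mean = kθ, variance = kθ², so CV = 1/√k.
CV = 0.69, hence k = 1/CV² = 2.1.
Then θ = mean/k = 896/2.1 = 427.

k ≈ 2.1, θ ≈ 427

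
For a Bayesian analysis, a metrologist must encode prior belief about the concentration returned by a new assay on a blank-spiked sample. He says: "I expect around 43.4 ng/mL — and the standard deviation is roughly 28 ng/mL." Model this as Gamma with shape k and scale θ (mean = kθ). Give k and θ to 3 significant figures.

k ≈ 2.4, θ ≈ 18.1

For Gamma(k, scale θ): mean = kθ, variance = kθ², so CV = 1/√k.
CV = SD/mean = 28/43.4 = 0.6452, hence k = 1/CV² = 2.4.
Then θ = mean/k = 43.4/2.4 = 18.1.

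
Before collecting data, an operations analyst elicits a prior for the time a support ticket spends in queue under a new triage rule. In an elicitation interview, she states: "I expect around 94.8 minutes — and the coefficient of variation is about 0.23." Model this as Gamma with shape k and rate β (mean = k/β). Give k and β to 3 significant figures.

k ≈ 18.9, β ≈ 0.199

For Gamma(k, rate β): mean = k/β, variance = k/β², so CV = 1/√k.
CV = 0.23, hence k = 1/CV² = 18.9.
Then β = k/mean = 18.9/94.8 = 0.199.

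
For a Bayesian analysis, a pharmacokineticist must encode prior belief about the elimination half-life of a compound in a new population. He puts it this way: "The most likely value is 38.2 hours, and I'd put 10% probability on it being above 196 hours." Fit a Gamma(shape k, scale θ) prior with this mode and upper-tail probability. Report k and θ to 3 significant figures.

k ≈ 1.66, θ ≈ 58.2

Gamma(k,θ) with k>1 has mode (k−1)θ, so θ = 38.2/(k−1).
Need P(X < 196) = 0.9 with θ tied to k this way. Start at k = 2, θ = 38.2: P(X<196) ≈ 0.964.
Too high — lower k to spread out. Iterating converges to k ≈ 1.66.
Then θ = 38.2/(1.66−1) ≈ 58.2.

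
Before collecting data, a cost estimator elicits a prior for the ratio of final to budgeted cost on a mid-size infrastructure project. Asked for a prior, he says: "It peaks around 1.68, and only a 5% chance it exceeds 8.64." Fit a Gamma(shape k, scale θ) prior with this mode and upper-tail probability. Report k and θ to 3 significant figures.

k ≈ 1.89, θ ≈ 1.9

Gamma(k,θ) with k>1 has mode (k−1)θ, so θ = 1.68/(k−1).
Need P(X < 8.64) = 0.95 with θ tied to k this way. Start at k = 2, θ = 1.68: P(X<8.64) ≈ 0.964.
Too high — lower k to spread out. Iterating converges to k ≈ 1.89.
Then θ = 1.68/(1.89−1) ≈ 1.9.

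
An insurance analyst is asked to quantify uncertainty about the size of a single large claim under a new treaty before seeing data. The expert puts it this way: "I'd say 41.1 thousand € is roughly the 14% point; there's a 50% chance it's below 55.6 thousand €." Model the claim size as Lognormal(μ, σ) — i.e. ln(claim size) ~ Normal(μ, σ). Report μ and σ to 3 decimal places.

If T ~ Lognormal(μ,σ) then ln T ~ Normal(μ,σ), so the p-quantile of ln T is μ + z_p·σ.
ln(41.1) = 3.716 and ln(55.6) = 4.018; z_{0.14} = -1.08, z_{0.5} = 0.
σ = (4.018 − 3.716)/(0 − (-1.08)) = 0.280.
μ = 3.716 − (-1.08)·0.280 = 4.018.

μ ≈ 4.018, σ ≈ 0.280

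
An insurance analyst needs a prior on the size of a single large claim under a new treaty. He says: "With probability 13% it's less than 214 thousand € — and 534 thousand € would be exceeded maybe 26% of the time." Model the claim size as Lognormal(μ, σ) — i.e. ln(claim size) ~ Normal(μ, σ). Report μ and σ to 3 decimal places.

μ ≈ 5.948, σ ≈ 0.517

If T ~ Lognormal(μ,σ) then ln T ~ Normal(μ,σ), so the p-quantile of ln T is μ + z_p·σ.
ln(214) = 5.366 and ln(534) = 6.28; z_{0.13} = -1.126, z_{0.74} = 0.6433.
σ = (6.28 − 5.366)/(0.6433 − (-1.126)) = 0.517.
μ = 5.366 − (-1.126)·0.517 = 5.948.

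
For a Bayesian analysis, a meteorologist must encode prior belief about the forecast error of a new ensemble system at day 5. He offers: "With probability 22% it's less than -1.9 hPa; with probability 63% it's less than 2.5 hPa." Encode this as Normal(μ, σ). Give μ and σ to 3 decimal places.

The p-quantile of Normal(μ,σ) is μ + z_p·σ, with z_{0.22} = -0.7722 and z_{0.63} = 0.3319.
Eliminate σ: μ = (z₂·x₁ − z₁·x₂)/(z₂ − z₁) = (0.3319·-1.9 − (-0.7722)·2.5)/1.104 = 1.177.
Then σ = (x₂ − x₁)/(z₂ − z₁) = (2.5 − -1.9)/1.104 = 3.985.

μ = 1.177, σ = 3.985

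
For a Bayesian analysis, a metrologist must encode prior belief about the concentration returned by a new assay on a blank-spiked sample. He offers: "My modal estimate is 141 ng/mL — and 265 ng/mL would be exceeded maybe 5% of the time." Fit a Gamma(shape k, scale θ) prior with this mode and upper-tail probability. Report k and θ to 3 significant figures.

k ≈ 7.99, θ ≈ 20.2

Gamma(k,θ) with k>1 has mode (k−1)θ, so θ = 141/(k−1).
Need P(X < 265) = 0.95 with θ tied to k this way. Start at k = 2, θ = 141: P(X<265) ≈ 0.560.
Too low — raise k to concentrate. Iterating converges to k ≈ 7.99.
Then θ = 141/(7.99−1) ≈ 20.2.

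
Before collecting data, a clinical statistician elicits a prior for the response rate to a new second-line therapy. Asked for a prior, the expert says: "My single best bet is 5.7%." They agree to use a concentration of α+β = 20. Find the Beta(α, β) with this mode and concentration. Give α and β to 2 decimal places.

For α,β > 1 the Beta mode is (α−1)/(α+β−2). With α+β = 20, the mode is (α−1)/18.
Set (α−1)/18 = 0.057 → α = 1 + 0.057·18 = 2.03.
β = 20 − α = 17.97.

α = 2.03, β = 17.97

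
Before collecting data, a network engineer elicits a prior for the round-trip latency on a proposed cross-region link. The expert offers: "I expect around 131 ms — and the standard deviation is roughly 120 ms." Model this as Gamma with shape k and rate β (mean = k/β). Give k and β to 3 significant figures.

For Gamma(k, rate β): mean = k/β, variance = k/β², so CV = 1/√k.
CV = SD/mean = 120/131 = 0.916, hence k = 1/CV² = 1.19.
Then β = k/mean = 1.19/131 = 0.0091.

k ≈ 1.19, β ≈ 0.0091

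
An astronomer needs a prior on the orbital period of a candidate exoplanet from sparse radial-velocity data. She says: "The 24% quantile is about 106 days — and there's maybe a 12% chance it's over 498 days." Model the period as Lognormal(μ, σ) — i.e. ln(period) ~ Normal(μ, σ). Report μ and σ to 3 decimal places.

If T ~ Lognormal(μ,σ) then ln T ~ Normal(μ,σ), so the p-quantile of ln T is μ + z_p·σ.
ln(106) = 4.663 and ln(498) = 6.211; z_{0.24} = -0.7063, z_{0.88} = 1.175.
σ = (6.211 − 4.663)/(1.175 − (-0.7063)) = 0.822.
μ = 4.663 − (-0.7063)·0.822 = 5.244.

μ ≈ 5.244, σ ≈ 0.822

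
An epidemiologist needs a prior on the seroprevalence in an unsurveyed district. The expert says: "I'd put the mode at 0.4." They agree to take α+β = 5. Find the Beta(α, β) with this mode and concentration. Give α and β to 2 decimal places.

α = 2.20, β = 2.80

For α,β > 1 the Beta mode is (α−1)/(α+β−2). With α+β = 5, the mode is (α−1)/3.
Set (α−1)/3 = 0.4 → α = 1 + 0.4·3 = 2.20.
β = 5 − α = 2.80.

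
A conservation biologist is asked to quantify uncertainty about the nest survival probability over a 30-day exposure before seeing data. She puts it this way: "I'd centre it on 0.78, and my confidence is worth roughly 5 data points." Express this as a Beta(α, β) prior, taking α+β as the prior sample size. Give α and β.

Under the effective-sample-size interpretation, Beta(α, β) has prior mean α/(α+β) and prior sample size α+β.
So α+β = 5 and α/(α+β) = 0.78, giving α = 0.78·5 = 3.9 and β = 5 − 3.9 = 1.1.

α = 3.9, β = 1.1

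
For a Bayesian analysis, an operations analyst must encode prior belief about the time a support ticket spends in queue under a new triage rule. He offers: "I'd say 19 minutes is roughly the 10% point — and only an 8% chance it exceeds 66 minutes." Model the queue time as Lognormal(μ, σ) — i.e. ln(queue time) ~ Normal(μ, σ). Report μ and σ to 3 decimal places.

If T ~ Lognormal(μ,σ) then ln T ~ Normal(μ,σ), so the p-quantile of ln T is μ + z_p·σ.
ln(19) = 2.944 and ln(66) = 4.19; z_{0.1} = -1.282, z_{0.92} = 1.405.
σ = (4.19 − 2.944)/(1.405 − (-1.282)) = 0.463.
μ = 2.944 − (-1.282)·0.463 = 3.538.

μ ≈ 3.538, σ ≈ 0.463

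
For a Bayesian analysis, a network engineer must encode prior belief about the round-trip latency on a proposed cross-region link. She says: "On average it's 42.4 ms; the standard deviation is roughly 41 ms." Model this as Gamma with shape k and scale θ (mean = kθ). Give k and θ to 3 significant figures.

k ≈ 1.07, θ ≈ 39.6

For Gamma(k, scale θ): mean = kθ, variance = kθ², so CV = 1/√k.
CV = SD/mean = 41/42.4 = 0.967, hence k = 1/CV² = 1.07.
Then θ = mean/k = 42.4/1.07 = 39.6.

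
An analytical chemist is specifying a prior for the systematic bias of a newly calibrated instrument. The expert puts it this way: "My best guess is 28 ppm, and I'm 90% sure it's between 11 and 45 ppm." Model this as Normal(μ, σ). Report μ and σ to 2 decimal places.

A symmetric 90% interval runs μ ± z·σ with z = 1.645.
Half-width = 17, so σ = 17/1.645 = 10.34.
μ is the stated best guess, 28.00.

μ = 28.00, σ = 10.34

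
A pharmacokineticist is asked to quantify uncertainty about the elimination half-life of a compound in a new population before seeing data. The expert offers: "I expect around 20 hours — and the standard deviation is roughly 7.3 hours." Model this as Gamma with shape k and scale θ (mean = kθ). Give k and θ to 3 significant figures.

For Gamma(k, scale θ): mean = kθ, variance = kθ², so CV = 1/√k.
CV = SD/mean = 7.3/20 = 0.365, hence k = 1/CV² = 7.51.
Then θ = mean/k = 20/7.51 = 2.66.

k ≈ 7.51, θ ≈ 2.66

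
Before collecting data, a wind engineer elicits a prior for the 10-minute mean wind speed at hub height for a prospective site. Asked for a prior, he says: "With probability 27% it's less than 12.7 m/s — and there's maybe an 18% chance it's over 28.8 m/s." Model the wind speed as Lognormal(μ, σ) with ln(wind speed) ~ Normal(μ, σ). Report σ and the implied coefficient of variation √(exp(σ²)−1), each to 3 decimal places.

If T ~ Lognormal(μ,σ) then ln T ~ Normal(μ,σ), so the p-quantile of ln T is μ + z_p·σ.
ln(12.7) = 2.542 and ln(28.8) = 3.36; z_{0.27} = -0.6128, z_{0.82} = 0.9154.
σ = (3.36 − 2.542)/(0.9154 − (-0.6128)) = 0.536.
μ = 2.542 − (-0.6128)·0.536 = 2.870.
CV = √(exp(σ²)−1) = √(exp(0.2871)−1) = 0.577.

σ ≈ 0.536, CV ≈ 0.577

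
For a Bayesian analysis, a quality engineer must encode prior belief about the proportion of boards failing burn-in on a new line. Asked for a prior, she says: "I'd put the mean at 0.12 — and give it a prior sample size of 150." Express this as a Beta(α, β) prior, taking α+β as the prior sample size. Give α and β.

Under the effective-sample-size interpretation, Beta(α, β) has prior mean α/(α+β) and prior sample size α+β.
So α+β = 150 and α/(α+β) = 0.12, giving α = 0.12·150 = 18 and β = 150 − 18 = 132.

α = 18, β = 132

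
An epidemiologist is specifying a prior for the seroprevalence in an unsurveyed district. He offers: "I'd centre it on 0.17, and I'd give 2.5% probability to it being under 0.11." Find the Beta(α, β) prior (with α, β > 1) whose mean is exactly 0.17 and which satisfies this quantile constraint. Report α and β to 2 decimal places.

With mean 0.17 fixed, write α = 0.17s, β = 0.83s where s = α+β.
Need P(θ < 0.11) = 0.025 under Beta(0.17s, 0.83s). Normal approximation: (q−m)/√(m(1−m)/s) ≈ z_{0.025} = -1.96, so s ≈ 0.17·0.83·(-1.96)²/(0.11−0.17)² = 150.6.
At s = 150.6: P(θ<0.11) ≈ 0.016. Adjusting to match 0.025 gives s ≈ 126.59.
So α = 0.17·126.59 ≈ 21.52, β = 0.83·126.59 ≈ 105.07.

α ≈ 21.52, β ≈ 105.07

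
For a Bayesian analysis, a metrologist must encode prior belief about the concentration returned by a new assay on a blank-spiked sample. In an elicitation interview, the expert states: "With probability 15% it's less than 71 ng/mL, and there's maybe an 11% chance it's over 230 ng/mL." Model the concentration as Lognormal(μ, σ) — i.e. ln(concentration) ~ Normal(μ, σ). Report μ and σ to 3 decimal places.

If T ~ Lognormal(μ,σ) then ln T ~ Normal(μ,σ), so the p-quantile of ln T is μ + z_p·σ.
ln(71) = 4.263 and ln(230) = 5.438; z_{0.15} = -1.036, z_{0.89} = 1.227.
σ = (5.438 − 4.263)/(1.227 − (-1.036)) = 0.519.
μ = 4.263 − (-1.036)·0.519 = 4.801.

μ ≈ 4.801, σ ≈ 0.519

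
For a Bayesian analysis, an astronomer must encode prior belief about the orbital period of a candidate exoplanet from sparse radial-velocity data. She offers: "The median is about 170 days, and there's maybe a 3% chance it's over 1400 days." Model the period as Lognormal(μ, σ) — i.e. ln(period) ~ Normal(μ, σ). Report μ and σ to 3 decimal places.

μ ≈ 5.136, σ ≈ 1.121

If T ~ Lognormal(μ,σ) then ln T ~ Normal(μ,σ), so the p-quantile of ln T is μ + z_p·σ.
ln(170) = 5.136 and ln(1400) = 7.244; z_{0.5} = 0, z_{0.97} = 1.881.
σ = (7.244 − 5.136)/(1.881 − (0)) = 1.121.
μ = 5.136 − (0)·1.121 = 5.136.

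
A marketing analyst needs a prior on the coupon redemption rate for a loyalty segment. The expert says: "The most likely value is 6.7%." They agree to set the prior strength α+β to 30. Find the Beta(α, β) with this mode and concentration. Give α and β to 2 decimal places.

α = 2.88, β = 27.12

For α,β > 1 the Beta mode is (α−1)/(α+β−2). With α+β = 30, the mode is (α−1)/28.
Set (α−1)/28 = 0.067 → α = 1 + 0.067·28 = 2.88.
β = 30 − α = 27.12.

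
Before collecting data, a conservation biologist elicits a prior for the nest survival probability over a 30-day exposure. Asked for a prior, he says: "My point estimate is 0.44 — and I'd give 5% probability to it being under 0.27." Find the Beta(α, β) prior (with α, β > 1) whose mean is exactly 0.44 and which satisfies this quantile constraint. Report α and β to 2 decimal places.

α ≈ 9.37, β ≈ 11.92

With mean 0.44 fixed, write α = 0.44s, β = 0.56s where s = α+β.
Need P(θ < 0.27) = 0.05 under Beta(0.44s, 0.56s). Normal approximation: (q−m)/√(m(1−m)/s) ≈ z_{0.05} = -1.64, so s ≈ 0.44·0.56·(-1.64)²/(0.27−0.44)² = 23.1.
At s = 23.1: P(θ<0.27) ≈ 0.043. Adjusting to match 0.05 gives s ≈ 21.29.
So α = 0.44·21.29 ≈ 9.37, β = 0.56·21.29 ≈ 11.92.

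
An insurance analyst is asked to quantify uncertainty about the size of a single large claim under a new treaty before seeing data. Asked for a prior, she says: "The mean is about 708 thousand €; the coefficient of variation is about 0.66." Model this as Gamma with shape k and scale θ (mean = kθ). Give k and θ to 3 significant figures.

k ≈ 2.3, θ ≈ 308

For Gamma(k, scale θ): mean = kθ, variance = kθ², so CV = 1/√k.
CV = 0.66, hence k = 1/CV² = 2.3.
Then θ = mean/k = 708/2.3 = 308.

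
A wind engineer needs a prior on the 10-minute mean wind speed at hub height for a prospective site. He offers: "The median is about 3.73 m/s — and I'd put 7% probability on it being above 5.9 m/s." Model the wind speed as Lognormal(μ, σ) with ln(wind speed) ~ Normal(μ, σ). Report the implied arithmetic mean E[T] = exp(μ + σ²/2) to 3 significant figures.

If T ~ Lognormal(μ,σ) then ln T ~ Normal(μ,σ), so the p-quantile of ln T is μ + z_p·σ.
ln(3.73) = 1.316 and ln(5.9) = 1.775; z_{0.5} = 0, z_{0.93} = 1.476.
σ = (1.775 − 1.316)/(1.476 − (0)) = 0.311.
μ = 1.316 − (0)·0.311 = 1.316.
E[T] = exp(μ + σ²/2) = exp(1.316 + 0.0483) = 3.91 m/s.

E[T] ≈ 3.91 m/s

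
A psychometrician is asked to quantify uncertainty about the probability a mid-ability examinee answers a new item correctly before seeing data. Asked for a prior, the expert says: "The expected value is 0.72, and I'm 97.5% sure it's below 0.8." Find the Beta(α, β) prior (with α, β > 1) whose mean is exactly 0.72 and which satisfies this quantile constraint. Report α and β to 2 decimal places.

With mean 0.72 fixed, write α = 0.72s, β = 0.28s where s = α+β.
Need P(θ < 0.8) = 0.975 under Beta(0.72s, 0.28s). Normal approximation: (q−m)/√(m(1−m)/s) ≈ z_{0.975} = 1.96, so s ≈ 0.72·0.28·(1.96)²/(0.8−0.72)² = 121.0.
At s = 121.0: P(θ<0.8) ≈ 0.981. Adjusting to match 0.975 gives s ≈ 108.58.
So α = 0.72·108.58 ≈ 78.18, β = 0.28·108.58 ≈ 30.40.

α ≈ 78.18, β ≈ 30.40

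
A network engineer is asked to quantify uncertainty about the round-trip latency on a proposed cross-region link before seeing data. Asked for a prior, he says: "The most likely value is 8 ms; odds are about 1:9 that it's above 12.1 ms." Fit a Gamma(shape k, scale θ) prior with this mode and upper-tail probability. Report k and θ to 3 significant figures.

Gamma(k,θ) with k>1 has mode (k−1)θ, so θ = 8/(k−1).
Need P(X < 12.1) = 0.9 with θ tied to k this way. Start at k = 2, θ = 8: P(X<12.1) ≈ 0.446.
Too low — raise k to concentrate. Iterating converges to k ≈ 11.9.
Then θ = 8/(11.9−1) ≈ 0.735.

k ≈ 11.9, θ ≈ 0.735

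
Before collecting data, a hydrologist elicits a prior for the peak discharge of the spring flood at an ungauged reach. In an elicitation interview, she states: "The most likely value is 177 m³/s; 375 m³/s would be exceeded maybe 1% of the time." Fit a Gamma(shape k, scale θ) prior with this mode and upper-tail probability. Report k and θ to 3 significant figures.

k ≈ 9.62, θ ≈ 20.5

Gamma(k,θ) with k>1 has mode (k−1)θ, so θ = 177/(k−1).
Need P(X < 375) = 0.99 with θ tied to k this way. Start at k = 2, θ = 177: P(X<375) ≈ 0.625.
Too low — raise k to concentrate. Iterating converges to k ≈ 9.62.
Then θ = 177/(9.62−1) ≈ 20.5.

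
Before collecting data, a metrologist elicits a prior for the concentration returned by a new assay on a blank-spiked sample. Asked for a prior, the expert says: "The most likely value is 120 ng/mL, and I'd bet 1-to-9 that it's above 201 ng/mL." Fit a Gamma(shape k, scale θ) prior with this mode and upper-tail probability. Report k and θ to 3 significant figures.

Gamma(k,θ) with k>1 has mode (k−1)θ, so θ = 120/(k−1).
Need P(X < 201) = 0.9 with θ tied to k this way. Start at k = 2, θ = 120: P(X<201) ≈ 0.499.
Too low — raise k to concentrate. Iterating converges to k ≈ 8.1.
Then θ = 120/(8.1−1) ≈ 16.9.

k ≈ 8.1, θ ≈ 16.9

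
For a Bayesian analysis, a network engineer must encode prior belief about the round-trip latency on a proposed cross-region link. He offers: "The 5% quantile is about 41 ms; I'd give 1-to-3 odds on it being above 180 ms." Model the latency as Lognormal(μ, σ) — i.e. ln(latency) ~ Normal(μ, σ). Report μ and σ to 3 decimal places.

μ ≈ 4.763, σ ≈ 0.638

If T ~ Lognormal(μ,σ) then ln T ~ Normal(μ,σ), so the p-quantile of ln T is μ + z_p·σ.
ln(41) = 3.714 and ln(180) = 5.193; z_{0.05} = -1.645, z_{0.75} = 0.6745.
σ = (5.193 − 3.714)/(0.6745 − (-1.645)) = 0.638.
μ = 3.714 − (-1.645)·0.638 = 4.763.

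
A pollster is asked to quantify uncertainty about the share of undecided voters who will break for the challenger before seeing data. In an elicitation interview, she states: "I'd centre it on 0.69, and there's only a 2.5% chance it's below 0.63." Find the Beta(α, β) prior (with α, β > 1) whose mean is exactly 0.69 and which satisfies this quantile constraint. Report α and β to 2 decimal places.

α ≈ 164.65, β ≈ 73.97

With mean 0.69 fixed, write α = 0.69s, β = 0.31s where s = α+β.
Need P(θ < 0.63) = 0.025 under Beta(0.69s, 0.31s). Normal approximation: (q−m)/√(m(1−m)/s) ≈ z_{0.025} = -1.96, so s ≈ 0.69·0.31·(-1.96)²/(0.63−0.69)² = 228.2.
At s = 228.2: P(θ<0.63) ≈ 0.028. Adjusting to match 0.025 gives s ≈ 238.62.
So α = 0.69·238.62 ≈ 164.65, β = 0.31·238.62 ≈ 73.97.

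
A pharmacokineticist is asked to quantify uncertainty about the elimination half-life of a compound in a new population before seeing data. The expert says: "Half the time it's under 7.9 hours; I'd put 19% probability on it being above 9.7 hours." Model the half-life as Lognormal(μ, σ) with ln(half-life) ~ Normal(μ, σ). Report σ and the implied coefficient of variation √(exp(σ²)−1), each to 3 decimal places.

If T ~ Lognormal(μ,σ) then ln T ~ Normal(μ,σ), so the p-quantile of ln T is μ + z_p·σ.
ln(7.9) = 2.067 and ln(9.7) = 2.272; z_{0.5} = 0, z_{0.81} = 0.8779.
σ = (2.272 − 2.067)/(0.8779 − (0)) = 0.234.
μ = 2.067 − (0)·0.234 = 2.067.
CV = √(exp(σ²)−1) = √(exp(0.0547)−1) = 0.237.

σ ≈ 0.234, CV ≈ 0.237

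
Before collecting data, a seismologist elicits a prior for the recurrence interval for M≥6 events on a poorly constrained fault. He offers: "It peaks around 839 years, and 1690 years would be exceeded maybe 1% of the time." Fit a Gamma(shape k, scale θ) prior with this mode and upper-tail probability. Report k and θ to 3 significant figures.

k ≈ 11, θ ≈ 83.9

Gamma(k,θ) with k>1 has mode (k−1)θ, so θ = 839/(k−1).
Need P(X < 1690) = 0.99 with θ tied to k this way. Start at k = 2, θ = 839: P(X<1690) ≈ 0.598.
Too low — raise k to concentrate. Iterating converges to k ≈ 11.
Then θ = 839/(11−1) ≈ 83.9.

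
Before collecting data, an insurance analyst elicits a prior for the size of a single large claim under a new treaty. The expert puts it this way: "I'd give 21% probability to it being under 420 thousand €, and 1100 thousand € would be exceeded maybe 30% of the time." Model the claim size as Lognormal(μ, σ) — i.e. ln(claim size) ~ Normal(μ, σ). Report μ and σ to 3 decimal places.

μ ≈ 6.624, σ ≈ 0.723

If T ~ Lognormal(μ,σ) then ln T ~ Normal(μ,σ), so the p-quantile of ln T is μ + z_p·σ.
ln(420) = 6.04 and ln(1100) = 7.003; z_{0.21} = -0.8064, z_{0.7} = 0.5244.
σ = (7.003 − 6.04)/(0.5244 − (-0.8064)) = 0.723.
μ = 6.04 − (-0.8064)·0.723 = 6.624.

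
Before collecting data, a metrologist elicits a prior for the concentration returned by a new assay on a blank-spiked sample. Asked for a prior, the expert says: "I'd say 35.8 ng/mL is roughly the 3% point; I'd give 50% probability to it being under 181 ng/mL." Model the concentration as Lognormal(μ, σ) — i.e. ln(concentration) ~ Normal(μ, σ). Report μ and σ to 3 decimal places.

If T ~ Lognormal(μ,σ) then ln T ~ Normal(μ,σ), so the p-quantile of ln T is μ + z_p·σ.
ln(35.8) = 3.578 and ln(181) = 5.198; z_{0.03} = -1.881, z_{0.5} = 0.
σ = (5.198 − 3.578)/(0 − (-1.881)) = 0.862.
μ = 3.578 − (-1.881)·0.862 = 5.198.

μ ≈ 5.198, σ ≈ 0.862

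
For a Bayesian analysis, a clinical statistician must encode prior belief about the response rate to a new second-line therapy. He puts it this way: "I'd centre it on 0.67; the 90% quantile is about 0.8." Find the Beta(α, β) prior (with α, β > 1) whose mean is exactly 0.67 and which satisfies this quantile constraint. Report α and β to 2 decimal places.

With mean 0.67 fixed, write α = 0.67s, β = 0.33s where s = α+β.
Need P(θ < 0.8) = 0.9 under Beta(0.67s, 0.33s). Normal approximation: (q−m)/√(m(1−m)/s) ≈ z_{0.9} = 1.28, so s ≈ 0.67·0.33·(1.28)²/(0.8−0.67)² = 21.5.
At s = 21.5: P(θ<0.8) ≈ 0.910. Adjusting to match 0.9 gives s ≈ 19.73.
So α = 0.67·19.73 ≈ 13.22, β = 0.33·19.73 ≈ 6.51.

α ≈ 13.22, β ≈ 6.51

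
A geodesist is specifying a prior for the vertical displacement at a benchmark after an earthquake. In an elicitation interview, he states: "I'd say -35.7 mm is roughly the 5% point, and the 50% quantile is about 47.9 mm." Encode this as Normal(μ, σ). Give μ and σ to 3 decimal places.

For Normal(μ,σ), the p-quantile is μ + z_p·σ. Here z_{0.05} = -1.645, z_{0.5} = 0.
So -35.7 = μ − 1.645σ and 47.9 = μ + 0σ.
Subtracting: σ = (47.9 − -35.7)/(0 − (-1.645)) = 50.825.
Then μ = -35.7 − (-1.645)·50.825 = 47.900.

μ = 47.900, σ = 50.825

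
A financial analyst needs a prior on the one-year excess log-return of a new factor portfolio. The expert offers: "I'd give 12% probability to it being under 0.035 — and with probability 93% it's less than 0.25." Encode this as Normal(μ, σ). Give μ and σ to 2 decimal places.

For Normal(μ,σ), the p-quantile is μ + z_p·σ. Here z_{0.12} = -1.175, z_{0.93} = 1.476.
So 0.035 = μ − 1.175σ and 0.25 = μ + 1.476σ.
Subtracting: σ = (0.25 − 0.035)/(1.476 − (-1.175)) = 0.08.
Then μ = 0.035 − (-1.175)·0.08 = 0.13.

μ = 0.13, σ = 0.08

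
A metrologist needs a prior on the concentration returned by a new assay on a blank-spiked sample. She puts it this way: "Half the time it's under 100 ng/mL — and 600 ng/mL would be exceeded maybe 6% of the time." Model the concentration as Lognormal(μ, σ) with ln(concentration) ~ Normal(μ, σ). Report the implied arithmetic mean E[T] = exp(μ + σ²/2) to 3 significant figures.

E[T] ≈ 194 ng/mL

If T ~ Lognormal(μ,σ) then ln T ~ Normal(μ,σ), so the p-quantile of ln T is μ + z_p·σ.
ln(100) = 4.605 and ln(600) = 6.397; z_{0.5} = 0, z_{0.94} = 1.555.
σ = (6.397 − 4.605)/(1.555 − (0)) = 1.152.
μ = 4.605 − (0)·1.152 = 4.605.
E[T] = exp(μ + σ²/2) = exp(4.605 + 0.6640) = 194 ng/mL.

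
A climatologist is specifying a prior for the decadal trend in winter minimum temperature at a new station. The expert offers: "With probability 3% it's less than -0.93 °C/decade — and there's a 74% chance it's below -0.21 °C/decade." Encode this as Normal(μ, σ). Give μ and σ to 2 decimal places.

μ = -0.39, σ = 0.29

The p-quantile of Normal(μ,σ) is μ + z_p·σ, with z_{0.03} = -1.881 and z_{0.74} = 0.6433.
Eliminate σ: μ = (z₂·x₁ − z₁·x₂)/(z₂ − z₁) = (0.6433·-0.93 − (-1.881)·-0.21)/2.524 = -0.39.
Then σ = (x₂ − x₁)/(z₂ − z₁) = (-0.21 − -0.93)/2.524 = 0.29.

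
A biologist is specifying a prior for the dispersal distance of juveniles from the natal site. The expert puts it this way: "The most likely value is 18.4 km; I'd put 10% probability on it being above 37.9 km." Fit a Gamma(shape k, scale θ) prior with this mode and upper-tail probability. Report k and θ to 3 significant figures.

k ≈ 4.68, θ ≈ 5

Gamma(k,θ) with k>1 has mode (k−1)θ, so θ = 18.4/(k−1).
Need P(X < 37.9) = 0.9 with θ tied to k this way. Start at k = 2, θ = 18.4: P(X<37.9) ≈ 0.610.
Too low — raise k to concentrate. Iterating converges to k ≈ 4.68.
Then θ = 18.4/(4.68−1) ≈ 5.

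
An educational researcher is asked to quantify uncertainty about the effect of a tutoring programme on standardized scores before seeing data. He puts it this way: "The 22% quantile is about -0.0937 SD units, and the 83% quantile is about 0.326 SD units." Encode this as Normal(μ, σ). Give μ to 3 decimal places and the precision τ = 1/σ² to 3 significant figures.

The p-quantile of Normal(μ,σ) is μ + z_p·σ, with z_{0.22} = -0.7722 and z_{0.83} = 0.9542.
Eliminate σ: μ = (z₂·x₁ − z₁·x₂)/(z₂ − z₁) = (0.9542·-0.0937 − (-0.7722)·0.326)/1.726 = 0.094.
Then σ = (x₂ − x₁)/(z₂ − z₁) = (0.326 − -0.0937)/1.726 = 0.243.
Precision τ = 1/σ² = 1/0.2431² = 16.9.

μ = 0.094, τ = 16.9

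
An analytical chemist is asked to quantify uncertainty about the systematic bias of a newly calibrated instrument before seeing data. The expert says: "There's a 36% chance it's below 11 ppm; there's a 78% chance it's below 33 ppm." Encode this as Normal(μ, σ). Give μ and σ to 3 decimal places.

For Normal(μ,σ), the p-quantile is μ + z_p·σ. Here z_{0.36} = -0.3585, z_{0.78} = 0.7722.
So 11 = μ − 0.3585σ and 33 = μ + 0.7722σ.
Subtracting: σ = (33 − 11)/(0.7722 − (-0.3585)) = 19.458.
Then μ = 11 − (-0.3585)·19.458 = 17.975.

μ = 17.975, σ = 19.458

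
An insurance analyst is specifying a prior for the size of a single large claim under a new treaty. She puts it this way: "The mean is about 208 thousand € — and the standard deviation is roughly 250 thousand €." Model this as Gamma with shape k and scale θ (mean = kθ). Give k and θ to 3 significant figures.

For Gamma(k, scale θ): mean = kθ, variance = kθ², so CV = 1/√k.
CV = SD/mean = 250/208 = 1.202, hence k = 1/CV² = 0.692.
Then θ = mean/k = 208/0.692 = 300.

k ≈ 0.692, θ ≈ 300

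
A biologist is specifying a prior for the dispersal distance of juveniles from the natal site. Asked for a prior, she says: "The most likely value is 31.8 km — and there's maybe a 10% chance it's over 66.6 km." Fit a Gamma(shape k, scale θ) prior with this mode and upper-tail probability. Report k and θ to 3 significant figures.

Gamma(k,θ) with k>1 has mode (k−1)θ, so θ = 31.8/(k−1).
Need P(X < 66.6) = 0.9 with θ tied to k this way. Start at k = 2, θ = 31.8: P(X<66.6) ≈ 0.619.
Too low — raise k to concentrate. Iterating converges to k ≈ 4.51.
Then θ = 31.8/(4.51−1) ≈ 9.05.

k ≈ 4.51, θ ≈ 9.05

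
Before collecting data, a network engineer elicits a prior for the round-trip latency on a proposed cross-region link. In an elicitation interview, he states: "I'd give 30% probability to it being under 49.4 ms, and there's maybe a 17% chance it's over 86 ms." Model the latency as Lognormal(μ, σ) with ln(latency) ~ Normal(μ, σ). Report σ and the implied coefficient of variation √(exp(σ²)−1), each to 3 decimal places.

If T ~ Lognormal(μ,σ) then ln T ~ Normal(μ,σ), so the p-quantile of ln T is μ + z_p·σ.
ln(49.4) = 3.9 and ln(86) = 4.454; z_{0.3} = -0.5244, z_{0.83} = 0.9542.
σ = (4.454 − 3.9)/(0.9542 − (-0.5244)) = 0.375.
μ = 3.9 − (-0.5244)·0.375 = 4.097.
CV = √(exp(σ²)−1) = √(exp(0.1406)−1) = 0.389.

σ ≈ 0.375, CV ≈ 0.389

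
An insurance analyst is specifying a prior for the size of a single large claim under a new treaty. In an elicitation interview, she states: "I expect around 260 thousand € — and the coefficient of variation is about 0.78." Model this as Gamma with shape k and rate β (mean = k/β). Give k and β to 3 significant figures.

For Gamma(k, rate β): mean = k/β, variance = k/β², so CV = 1/√k.
CV = 0.78, hence k = 1/CV² = 1.64.
Then β = k/mean = 1.64/260 = 0.00632.

k ≈ 1.64, β ≈ 0.00632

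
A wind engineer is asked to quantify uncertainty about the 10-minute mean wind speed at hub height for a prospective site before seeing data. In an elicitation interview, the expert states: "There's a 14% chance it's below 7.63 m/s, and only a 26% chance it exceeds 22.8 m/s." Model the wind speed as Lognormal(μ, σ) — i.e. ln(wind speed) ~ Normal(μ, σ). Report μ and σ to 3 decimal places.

If T ~ Lognormal(μ,σ) then ln T ~ Normal(μ,σ), so the p-quantile of ln T is μ + z_p·σ.
ln(7.63) = 2.032 and ln(22.8) = 3.127; z_{0.14} = -1.08, z_{0.74} = 0.6433.
σ = (3.127 − 2.032)/(0.6433 − (-1.08)) = 0.635.
μ = 2.032 − (-1.08)·0.635 = 2.718.

μ ≈ 2.718, σ ≈ 0.635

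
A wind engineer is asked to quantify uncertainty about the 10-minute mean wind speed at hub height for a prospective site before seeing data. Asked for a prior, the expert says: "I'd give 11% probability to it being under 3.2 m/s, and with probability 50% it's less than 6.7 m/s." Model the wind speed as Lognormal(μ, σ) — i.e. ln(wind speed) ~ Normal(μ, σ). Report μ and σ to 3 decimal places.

μ ≈ 1.902, σ ≈ 0.602

If T ~ Lognormal(μ,σ) then ln T ~ Normal(μ,σ), so the p-quantile of ln T is μ + z_p·σ.
ln(3.2) = 1.163 and ln(6.7) = 1.902; z_{0.11} = -1.227, z_{0.5} = 0.
σ = (1.902 − 1.163)/(0 − (-1.227)) = 0.602.
μ = 1.163 − (-1.227)·0.602 = 1.902.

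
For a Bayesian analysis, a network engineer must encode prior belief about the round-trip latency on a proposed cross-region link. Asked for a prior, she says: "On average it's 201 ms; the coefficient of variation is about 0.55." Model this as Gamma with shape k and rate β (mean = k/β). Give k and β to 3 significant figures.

For Gamma(k, rate β): mean = k/β, variance = k/β², so CV = 1/√k.
CV = 0.55, hence k = 1/CV² = 3.31.
Then β = k/mean = 3.31/201 = 0.0164.

k ≈ 3.31, β ≈ 0.0164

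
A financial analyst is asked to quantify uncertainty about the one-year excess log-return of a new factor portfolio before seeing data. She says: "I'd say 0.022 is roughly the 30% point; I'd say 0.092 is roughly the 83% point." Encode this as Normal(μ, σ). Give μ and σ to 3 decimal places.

For Normal(μ,σ), the p-quantile is μ + z_p·σ. Here z_{0.3} = -0.5244, z_{0.83} = 0.9542.
So 0.022 = μ − 0.5244σ and 0.092 = μ + 0.9542σ.
Subtracting: σ = (0.092 − 0.022)/(0.9542 − (-0.5244)) = 0.047.
Then μ = 0.022 − (-0.5244)·0.047 = 0.047.

μ = 0.047, σ = 0.047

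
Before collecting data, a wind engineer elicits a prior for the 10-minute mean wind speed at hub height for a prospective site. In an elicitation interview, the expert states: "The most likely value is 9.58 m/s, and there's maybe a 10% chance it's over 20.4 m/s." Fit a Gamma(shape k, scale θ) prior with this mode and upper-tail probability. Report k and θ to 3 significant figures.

Gamma(k,θ) with k>1 has mode (k−1)θ, so θ = 9.58/(k−1).
Need P(X < 20.4) = 0.9 with θ tied to k this way. Start at k = 2, θ = 9.58: P(X<20.4) ≈ 0.628.
Too low — raise k to concentrate. Iterating converges to k ≈ 4.36.
Then θ = 9.58/(4.36−1) ≈ 2.85.

k ≈ 4.36, θ ≈ 2.85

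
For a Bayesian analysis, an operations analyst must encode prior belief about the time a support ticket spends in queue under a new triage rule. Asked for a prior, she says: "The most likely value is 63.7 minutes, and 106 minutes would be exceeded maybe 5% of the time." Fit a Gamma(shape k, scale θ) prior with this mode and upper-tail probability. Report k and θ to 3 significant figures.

k ≈ 11.8, θ ≈ 5.91

Gamma(k,θ) with k>1 has mode (k−1)θ, so θ = 63.7/(k−1).
Need P(X < 106) = 0.95 with θ tied to k this way. Start at k = 2, θ = 63.7: P(X<106) ≈ 0.496.
Too low — raise k to concentrate. Iterating converges to k ≈ 11.8.
Then θ = 63.7/(11.8−1) ≈ 5.91.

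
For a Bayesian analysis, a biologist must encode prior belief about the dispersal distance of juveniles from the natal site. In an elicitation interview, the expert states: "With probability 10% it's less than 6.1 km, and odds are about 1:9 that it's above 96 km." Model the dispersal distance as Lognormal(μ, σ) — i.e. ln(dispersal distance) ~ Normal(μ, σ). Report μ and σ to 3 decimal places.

μ ≈ 3.186, σ ≈ 1.075

If T ~ Lognormal(μ,σ) then ln T ~ Normal(μ,σ), so the p-quantile of ln T is μ + z_p·σ.
ln(6.1) = 1.808 and ln(96) = 4.564; z_{0.1} = -1.282, z_{0.9} = 1.282.
σ = (4.564 − 1.808)/(1.282 − (-1.282)) = 1.075.
μ = 1.808 − (-1.282)·1.075 = 3.186.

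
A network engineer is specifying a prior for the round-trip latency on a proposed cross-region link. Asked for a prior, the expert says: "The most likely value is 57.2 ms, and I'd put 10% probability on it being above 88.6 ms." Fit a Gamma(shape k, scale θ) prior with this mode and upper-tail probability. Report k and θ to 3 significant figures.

Gamma(k,θ) with k>1 has mode (k−1)θ, so θ = 57.2/(k−1).
Need P(X < 88.6) = 0.9 with θ tied to k this way. Start at k = 2, θ = 57.2: P(X<88.6) ≈ 0.458.
Too low — raise k to concentrate. Iterating converges to k ≈ 10.8.
Then θ = 57.2/(10.8−1) ≈ 5.86.

k ≈ 10.8, θ ≈ 5.86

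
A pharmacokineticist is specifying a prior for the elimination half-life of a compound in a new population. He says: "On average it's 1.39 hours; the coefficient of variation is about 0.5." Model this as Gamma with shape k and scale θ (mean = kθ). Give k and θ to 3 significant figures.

k ≈ 4, θ ≈ 0.347

For Gamma(k, scale θ): mean = kθ, variance = kθ², so CV = 1/√k.
CV = 0.5, hence k = 1/CV² = 4.
Then θ = mean/k = 1.39/4 = 0.347.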